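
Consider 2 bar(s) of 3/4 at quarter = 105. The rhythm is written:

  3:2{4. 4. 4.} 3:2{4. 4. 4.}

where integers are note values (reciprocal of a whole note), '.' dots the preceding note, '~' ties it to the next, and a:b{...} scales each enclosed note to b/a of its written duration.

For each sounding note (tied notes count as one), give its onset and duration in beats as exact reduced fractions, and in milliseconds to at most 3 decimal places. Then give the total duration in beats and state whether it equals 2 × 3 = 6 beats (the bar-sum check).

1) 0.0ms=0b +571.429ms=1b
2) 571.429ms=1b +571.429ms=1b
3) 1142.857ms=2b +571.429ms=1b
4) 1714.286ms=3b +571.429ms=1b
5) 2285.714ms=4b +571.429ms=1b
6) 2857.143ms=5b +571.429ms=1b
Σ=6b of 6 (105bpm 3/4) — PASS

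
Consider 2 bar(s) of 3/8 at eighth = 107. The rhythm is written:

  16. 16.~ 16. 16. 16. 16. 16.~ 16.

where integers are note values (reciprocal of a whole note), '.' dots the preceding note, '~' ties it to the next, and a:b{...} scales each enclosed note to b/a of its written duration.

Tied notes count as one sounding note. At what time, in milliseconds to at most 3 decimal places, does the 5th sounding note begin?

1. 0.0ms @ 0 + 420.561ms (3/4)
2. 420.561ms @ 3/4 + 841.121ms (3/2)
3. 1261.682ms @ 9/4 + 420.561ms (3/4)
4. 1682.243ms @ 3 + 420.561ms (3/4)
5. 2102.804ms @ 15/4 + 420.561ms (3/4)
6. 2523.364ms @ 9/2 + 841.121ms (3/2)

note 5 onset = 15/4b = 2102.804ms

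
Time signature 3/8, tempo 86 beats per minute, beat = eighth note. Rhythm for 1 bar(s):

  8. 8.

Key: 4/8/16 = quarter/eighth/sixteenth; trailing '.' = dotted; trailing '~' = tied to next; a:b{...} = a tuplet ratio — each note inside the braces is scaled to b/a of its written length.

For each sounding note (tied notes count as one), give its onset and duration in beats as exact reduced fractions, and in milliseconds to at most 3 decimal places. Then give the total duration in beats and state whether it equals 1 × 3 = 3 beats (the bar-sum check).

1) 0.0ms=0b +1046.512ms=3/2b
2) 1046.512ms=3/2b +1046.512ms=3/2b
Σ=3b of 3 (86bpm 3/8) — PASS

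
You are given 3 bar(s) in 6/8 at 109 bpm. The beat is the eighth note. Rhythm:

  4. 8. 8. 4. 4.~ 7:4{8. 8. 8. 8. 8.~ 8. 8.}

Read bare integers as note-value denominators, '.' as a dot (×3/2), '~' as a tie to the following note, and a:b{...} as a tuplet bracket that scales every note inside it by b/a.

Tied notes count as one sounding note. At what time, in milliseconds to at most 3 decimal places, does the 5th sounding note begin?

1. 0.0ms @ 0 + 1651.376ms (3)
2. 1651.376ms @ 3 + 825.688ms (3/2)
3. 2477.064ms @ 9/2 + 825.688ms (3/2)
4. 3302.752ms @ 6 + 1651.376ms (3)
5. 4954.128ms @ 9 + 2123.198ms (27/7)
6. 7077.326ms @ 90/7 + 471.822ms (6/7)
7. 7549.148ms @ 96/7 + 471.822ms (6/7)
8. 8020.97ms @ 102/7 + 471.822ms (6/7)
9. 8492.792ms @ 108/7 + 943.644ms (12/7)
10. 9436.435ms @ 120/7 + 471.822ms (6/7)

note 5 onset = 9b = 4954.128ms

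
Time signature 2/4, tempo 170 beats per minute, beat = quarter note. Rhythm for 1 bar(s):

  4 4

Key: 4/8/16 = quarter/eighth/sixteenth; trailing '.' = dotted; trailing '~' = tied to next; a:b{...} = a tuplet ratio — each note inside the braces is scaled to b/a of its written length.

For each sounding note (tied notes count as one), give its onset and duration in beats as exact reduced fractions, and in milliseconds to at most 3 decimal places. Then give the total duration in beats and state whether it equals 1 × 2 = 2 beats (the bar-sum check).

1) 0.0ms=0b +352.941ms=1b
2) 352.941ms=1b +352.941ms=1b
Σ=2b of 2 (170bpm 2/4) — PASS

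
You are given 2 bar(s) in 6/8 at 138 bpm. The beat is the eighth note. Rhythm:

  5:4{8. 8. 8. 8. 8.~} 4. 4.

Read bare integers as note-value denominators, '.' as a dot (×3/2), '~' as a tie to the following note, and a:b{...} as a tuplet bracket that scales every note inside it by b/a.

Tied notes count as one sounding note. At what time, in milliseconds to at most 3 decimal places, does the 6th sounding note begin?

note 6 onset = 9b = 3913.043ms

1. 0.0ms @ 0 + 521.739ms (6/5)
2. 521.739ms @ 6/5 + 521.739ms (6/5)
3. 1043.478ms @ 12/5 + 521.739ms (6/5)
4. 1565.217ms @ 18/5 + 521.739ms (6/5)
5. 2086.957ms @ 24/5 + 1826.087ms (21/5)
6. 3913.043ms @ 9 + 1304.348ms (3)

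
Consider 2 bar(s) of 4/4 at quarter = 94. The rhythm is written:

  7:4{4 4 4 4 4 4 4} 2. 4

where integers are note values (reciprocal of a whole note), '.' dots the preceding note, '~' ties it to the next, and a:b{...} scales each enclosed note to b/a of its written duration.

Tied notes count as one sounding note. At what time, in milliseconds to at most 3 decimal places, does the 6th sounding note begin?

1. 0.0ms @ 0 + 364.742ms (4/7)
2. 364.742ms @ 4/7 + 364.742ms (4/7)
3. 729.483ms @ 8/7 + 364.742ms (4/7)
4. 1094.225ms @ 12/7 + 364.742ms (4/7)
5. 1458.967ms @ 16/7 + 364.742ms (4/7)
6. 1823.708ms @ 20/7 + 364.742ms (4/7)
7. 2188.45ms @ 24/7 + 364.742ms (4/7)
8. 2553.191ms @ 4 + 1914.894ms (3)
9. 4468.085ms @ 7 + 638.298ms (1)

note 6 onset = 20/7b = 1823.708ms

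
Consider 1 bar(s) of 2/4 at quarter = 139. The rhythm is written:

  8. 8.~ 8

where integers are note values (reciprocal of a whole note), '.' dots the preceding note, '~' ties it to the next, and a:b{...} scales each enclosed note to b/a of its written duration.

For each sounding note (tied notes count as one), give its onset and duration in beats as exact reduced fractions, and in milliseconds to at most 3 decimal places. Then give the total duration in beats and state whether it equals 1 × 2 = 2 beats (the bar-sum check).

1) 0.0ms=0b +323.741ms=3/4b
2) 323.741ms=3/4b +539.568ms=5/4b
Σ=2b of 2 (139bpm 2/4) — PASS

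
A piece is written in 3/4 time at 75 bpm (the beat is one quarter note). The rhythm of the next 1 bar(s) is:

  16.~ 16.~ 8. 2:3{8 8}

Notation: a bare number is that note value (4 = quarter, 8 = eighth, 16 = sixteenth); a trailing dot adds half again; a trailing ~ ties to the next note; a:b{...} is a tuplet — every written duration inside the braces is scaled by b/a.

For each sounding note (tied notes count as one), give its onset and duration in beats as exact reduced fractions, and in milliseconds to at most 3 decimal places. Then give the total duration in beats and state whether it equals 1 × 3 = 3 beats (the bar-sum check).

1) 0.0ms=0b +1200.0ms=3/2b
2) 1200.0ms=3/2b +600.0ms=3/4b
3) 1800.0ms=9/4b +600.0ms=3/4b
Σ=3b of 3 (75bpm 3/4) — PASS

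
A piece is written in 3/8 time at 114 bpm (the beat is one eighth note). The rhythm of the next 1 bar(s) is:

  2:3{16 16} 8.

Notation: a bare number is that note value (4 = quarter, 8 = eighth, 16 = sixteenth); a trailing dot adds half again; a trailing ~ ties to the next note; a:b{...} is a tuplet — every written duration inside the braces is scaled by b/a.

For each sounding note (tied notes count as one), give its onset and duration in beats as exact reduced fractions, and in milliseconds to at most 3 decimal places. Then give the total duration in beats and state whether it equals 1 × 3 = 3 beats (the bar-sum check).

1) 0.0ms=0b +394.737ms=3/4b
2) 394.737ms=3/4b +394.737ms=3/4b
3) 789.474ms=3/2b +789.474ms=3/2b
Σ=3b of 3 (114bpm 3/8) — PASS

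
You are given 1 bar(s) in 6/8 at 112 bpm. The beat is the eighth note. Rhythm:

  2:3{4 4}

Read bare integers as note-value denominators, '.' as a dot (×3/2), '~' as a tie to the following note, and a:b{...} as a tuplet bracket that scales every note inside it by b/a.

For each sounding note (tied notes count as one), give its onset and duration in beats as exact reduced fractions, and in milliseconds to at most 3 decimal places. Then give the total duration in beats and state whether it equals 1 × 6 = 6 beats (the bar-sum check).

1) 0.0ms=0b +1607.143ms=3b
2) 1607.143ms=3b +1607.143ms=3b
Σ=6b of 6 (112bpm 6/8) — PASS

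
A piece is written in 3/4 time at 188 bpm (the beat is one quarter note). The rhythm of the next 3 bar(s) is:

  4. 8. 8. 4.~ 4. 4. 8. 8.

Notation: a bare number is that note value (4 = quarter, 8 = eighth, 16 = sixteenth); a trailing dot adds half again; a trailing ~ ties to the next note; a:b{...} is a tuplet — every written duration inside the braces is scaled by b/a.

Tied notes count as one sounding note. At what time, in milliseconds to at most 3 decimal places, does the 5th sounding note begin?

1. 0.0ms @ 0 + 478.723ms (3/2)
2. 478.723ms @ 3/2 + 239.362ms (3/4)
3. 718.085ms @ 9/4 + 239.362ms (3/4)
4. 957.447ms @ 3 + 957.447ms (3)
5. 1914.894ms @ 6 + 478.723ms (3/2)
6. 2393.617ms @ 15/2 + 239.362ms (3/4)
7. 2632.979ms @ 33/4 + 239.362ms (3/4)

note 5 onset = 6b = 1914.894ms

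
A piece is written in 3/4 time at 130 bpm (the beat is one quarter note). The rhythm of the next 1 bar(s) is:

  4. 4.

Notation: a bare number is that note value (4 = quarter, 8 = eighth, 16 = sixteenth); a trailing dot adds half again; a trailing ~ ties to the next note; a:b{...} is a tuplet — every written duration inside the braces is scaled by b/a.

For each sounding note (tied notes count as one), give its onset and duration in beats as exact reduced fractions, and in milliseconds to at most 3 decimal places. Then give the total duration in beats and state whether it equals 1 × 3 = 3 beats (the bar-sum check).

1) 0.0ms=0b +692.308ms=3/2b
2) 692.308ms=3/2b +692.308ms=3/2b
Σ=3b of 3 (130bpm 3/4) — PASS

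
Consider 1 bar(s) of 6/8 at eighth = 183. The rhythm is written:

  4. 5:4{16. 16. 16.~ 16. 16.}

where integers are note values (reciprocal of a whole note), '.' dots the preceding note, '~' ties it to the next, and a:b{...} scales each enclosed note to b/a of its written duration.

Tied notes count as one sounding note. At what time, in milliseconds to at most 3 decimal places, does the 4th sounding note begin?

note 4 onset = 21/5b = 1377.049ms

1. 0.0ms @ 0 + 983.607ms (3)
2. 983.607ms @ 3 + 196.721ms (3/5)
3. 1180.328ms @ 18/5 + 196.721ms (3/5)
4. 1377.049ms @ 21/5 + 393.443ms (6/5)
5. 1770.492ms @ 27/5 + 196.721ms (3/5)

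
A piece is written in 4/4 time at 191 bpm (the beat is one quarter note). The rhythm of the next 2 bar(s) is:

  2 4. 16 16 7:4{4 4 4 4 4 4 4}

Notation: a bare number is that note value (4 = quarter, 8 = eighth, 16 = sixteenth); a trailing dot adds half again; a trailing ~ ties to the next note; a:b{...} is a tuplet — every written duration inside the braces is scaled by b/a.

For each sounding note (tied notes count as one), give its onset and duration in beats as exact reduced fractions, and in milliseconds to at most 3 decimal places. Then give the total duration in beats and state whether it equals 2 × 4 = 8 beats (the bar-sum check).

1) 0.0ms=0b +628.272ms=2b
2) 628.272ms=2b +471.204ms=3/2b
3) 1099.476ms=7/2b +78.534ms=1/4b
4) 1178.01ms=15/4b +78.534ms=1/4b
5) 1256.545ms=4b +179.506ms=4/7b
6) 1436.051ms=32/7b +179.506ms=4/7b
7) 1615.557ms=36/7b +179.506ms=4/7b
8) 1795.064ms=40/7b +179.506ms=4/7b
9) 1974.57ms=44/7b +179.506ms=4/7b
10) 2154.076ms=48/7b +179.506ms=4/7b
11) 2333.583ms=52/7b +179.506ms=4/7b
Σ=8b of 8 (191bpm 4/4) — PASS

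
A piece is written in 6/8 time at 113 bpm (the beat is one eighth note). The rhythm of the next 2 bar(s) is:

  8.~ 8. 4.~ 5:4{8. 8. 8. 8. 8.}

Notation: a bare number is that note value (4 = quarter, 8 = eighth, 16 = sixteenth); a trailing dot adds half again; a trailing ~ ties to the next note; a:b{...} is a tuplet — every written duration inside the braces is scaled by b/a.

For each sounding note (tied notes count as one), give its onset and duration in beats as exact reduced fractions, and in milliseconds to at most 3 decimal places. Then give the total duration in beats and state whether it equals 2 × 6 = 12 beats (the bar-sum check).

1) 0.0ms=0b +1592.92ms=3b
2) 1592.92ms=3b +2230.088ms=21/5b
3) 3823.009ms=36/5b +637.168ms=6/5b
4) 4460.177ms=42/5b +637.168ms=6/5b
5) 5097.345ms=48/5b +637.168ms=6/5b
6) 5734.513ms=54/5b +637.168ms=6/5b
Σ=12b of 12 (113bpm 6/8) — PASS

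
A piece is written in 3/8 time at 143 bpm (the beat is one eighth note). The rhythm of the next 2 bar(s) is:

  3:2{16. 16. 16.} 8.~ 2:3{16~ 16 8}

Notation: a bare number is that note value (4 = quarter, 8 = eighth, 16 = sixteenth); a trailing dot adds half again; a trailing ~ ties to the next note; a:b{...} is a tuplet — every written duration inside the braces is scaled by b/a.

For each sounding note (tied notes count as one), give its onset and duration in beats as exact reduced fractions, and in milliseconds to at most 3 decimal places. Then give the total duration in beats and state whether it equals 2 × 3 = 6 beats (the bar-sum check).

1) 0.0ms=0b +209.79ms=1/2b
2) 209.79ms=1/2b +209.79ms=1/2b
3) 419.58ms=1b +209.79ms=1/2b
4) 629.371ms=3/2b +1258.741ms=3b
5) 1888.112ms=9/2b +629.371ms=3/2b
Σ=6b of 6 (143bpm 3/8) — PASS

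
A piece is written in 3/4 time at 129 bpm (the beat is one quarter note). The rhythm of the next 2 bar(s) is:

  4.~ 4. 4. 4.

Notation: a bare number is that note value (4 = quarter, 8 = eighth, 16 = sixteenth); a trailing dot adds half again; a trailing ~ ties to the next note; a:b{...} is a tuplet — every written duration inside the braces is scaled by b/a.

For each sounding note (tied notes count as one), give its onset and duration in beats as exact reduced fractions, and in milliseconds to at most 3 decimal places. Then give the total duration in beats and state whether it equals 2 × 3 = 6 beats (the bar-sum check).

1) 0.0ms=0b +1395.349ms=3b
2) 1395.349ms=3b +697.674ms=3/2b
3) 2093.023ms=9/2b +697.674ms=3/2b
Σ=6b of 6 (129bpm 3/4) — PASS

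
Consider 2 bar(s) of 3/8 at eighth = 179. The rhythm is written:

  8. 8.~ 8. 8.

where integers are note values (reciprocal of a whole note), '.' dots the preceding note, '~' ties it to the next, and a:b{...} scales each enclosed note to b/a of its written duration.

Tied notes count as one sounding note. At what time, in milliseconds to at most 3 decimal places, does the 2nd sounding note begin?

1. 0.0ms @ 0 + 502.793ms (3/2)
2. 502.793ms @ 3/2 + 1005.587ms (3)
3. 1508.38ms @ 9/2 + 502.793ms (3/2)

note 2 onset = 3/2b = 502.793ms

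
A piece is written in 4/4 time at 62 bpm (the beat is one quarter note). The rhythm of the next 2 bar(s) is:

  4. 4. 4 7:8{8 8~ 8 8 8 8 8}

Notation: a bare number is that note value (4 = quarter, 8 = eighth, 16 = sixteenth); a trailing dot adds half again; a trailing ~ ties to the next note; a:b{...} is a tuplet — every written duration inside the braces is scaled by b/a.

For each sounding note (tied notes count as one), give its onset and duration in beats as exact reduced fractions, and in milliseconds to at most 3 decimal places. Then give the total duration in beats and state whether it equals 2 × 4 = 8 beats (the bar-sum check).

1) 0.0ms=0b +1451.613ms=3/2b
2) 1451.613ms=3/2b +1451.613ms=3/2b
3) 2903.226ms=3b +967.742ms=1b
4) 3870.968ms=4b +552.995ms=4/7b
5) 4423.963ms=32/7b +1105.991ms=8/7b
6) 5529.954ms=40/7b +552.995ms=4/7b
7) 6082.949ms=44/7b +552.995ms=4/7b
8) 6635.945ms=48/7b +552.995ms=4/7b
9) 7188.94ms=52/7b +552.995ms=4/7b
Σ=8b of 8 (62bpm 4/4) — PASS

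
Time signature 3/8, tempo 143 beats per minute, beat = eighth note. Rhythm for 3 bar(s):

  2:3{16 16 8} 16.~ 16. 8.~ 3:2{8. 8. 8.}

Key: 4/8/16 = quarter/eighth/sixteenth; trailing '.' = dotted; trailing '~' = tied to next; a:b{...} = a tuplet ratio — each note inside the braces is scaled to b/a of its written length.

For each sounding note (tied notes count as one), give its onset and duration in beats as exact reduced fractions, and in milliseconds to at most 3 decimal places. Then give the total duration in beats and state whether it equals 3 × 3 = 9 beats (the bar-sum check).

1) 0.0ms=0b +314.685ms=3/4b
2) 314.685ms=3/4b +314.685ms=3/4b
3) 629.371ms=3/2b +629.371ms=3/2b
4) 1258.741ms=3b +629.371ms=3/2b
5) 1888.112ms=9/2b +1048.951ms=5/2b
6) 2937.063ms=7b +419.58ms=1b
7) 3356.643ms=8b +419.58ms=1b
Σ=9b of 9 (143bpm 3/8) — PASS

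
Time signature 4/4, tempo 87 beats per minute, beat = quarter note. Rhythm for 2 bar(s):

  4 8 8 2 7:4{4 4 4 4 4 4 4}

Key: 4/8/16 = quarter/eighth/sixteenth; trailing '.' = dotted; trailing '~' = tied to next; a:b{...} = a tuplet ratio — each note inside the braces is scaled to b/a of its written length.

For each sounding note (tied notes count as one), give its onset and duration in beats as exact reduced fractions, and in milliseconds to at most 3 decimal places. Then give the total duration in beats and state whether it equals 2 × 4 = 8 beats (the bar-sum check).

1) 0.0ms=0b +689.655ms=1b
2) 689.655ms=1b +344.828ms=1/2b
3) 1034.483ms=3/2b +344.828ms=1/2b
4) 1379.31ms=2b +1379.31ms=2b
5) 2758.621ms=4b +394.089ms=4/7b
6) 3152.709ms=32/7b +394.089ms=4/7b
7) 3546.798ms=36/7b +394.089ms=4/7b
8) 3940.887ms=40/7b +394.089ms=4/7b
9) 4334.975ms=44/7b +394.089ms=4/7b
10) 4729.064ms=48/7b +394.089ms=4/7b
11) 5123.153ms=52/7b +394.089ms=4/7b
Σ=8b of 8 (87bpm 4/4) — PASS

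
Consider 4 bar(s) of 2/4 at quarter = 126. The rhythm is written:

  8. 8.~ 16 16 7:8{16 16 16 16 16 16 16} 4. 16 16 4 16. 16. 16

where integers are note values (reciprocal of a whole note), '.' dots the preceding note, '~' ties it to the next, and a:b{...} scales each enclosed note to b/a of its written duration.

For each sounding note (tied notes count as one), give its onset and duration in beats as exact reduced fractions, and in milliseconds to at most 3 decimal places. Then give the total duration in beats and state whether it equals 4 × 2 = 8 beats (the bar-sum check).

1) 0.0ms=0b +357.143ms=3/4b
2) 357.143ms=3/4b +476.19ms=1b
3) 833.333ms=7/4b +119.048ms=1/4b
4) 952.381ms=2b +136.054ms=2/7b
5) 1088.435ms=16/7b +136.054ms=2/7b
6) 1224.49ms=18/7b +136.054ms=2/7b
7) 1360.544ms=20/7b +136.054ms=2/7b
8) 1496.599ms=22/7b +136.054ms=2/7b
9) 1632.653ms=24/7b +136.054ms=2/7b
10) 1768.707ms=26/7b +136.054ms=2/7b
11) 1904.762ms=4b +714.286ms=3/2b
12) 2619.048ms=11/2b +119.048ms=1/4b
13) 2738.095ms=23/4b +119.048ms=1/4b
14) 2857.143ms=6b +476.19ms=1b
15) 3333.333ms=7b +178.571ms=3/8b
16) 3511.905ms=59/8b +178.571ms=3/8b
17) 3690.476ms=31/4b +119.048ms=1/4b
Σ=8b of 8 (126bpm 2/4) — PASS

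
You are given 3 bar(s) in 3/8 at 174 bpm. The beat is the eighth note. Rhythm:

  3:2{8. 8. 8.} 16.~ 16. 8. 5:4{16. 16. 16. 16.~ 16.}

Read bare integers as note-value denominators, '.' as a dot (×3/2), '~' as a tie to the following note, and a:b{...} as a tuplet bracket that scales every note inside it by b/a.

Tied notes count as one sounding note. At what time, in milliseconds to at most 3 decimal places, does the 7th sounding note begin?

1. 0.0ms @ 0 + 344.828ms (1)
2. 344.828ms @ 1 + 344.828ms (1)
3. 689.655ms @ 2 + 344.828ms (1)
4. 1034.483ms @ 3 + 517.241ms (3/2)
5. 1551.724ms @ 9/2 + 517.241ms (3/2)
6. 2068.966ms @ 6 + 206.897ms (3/5)
7. 2275.862ms @ 33/5 + 206.897ms (3/5)
8. 2482.759ms @ 36/5 + 206.897ms (3/5)
9. 2689.655ms @ 39/5 + 413.793ms (6/5)

note 7 onset = 33/5b = 2275.862ms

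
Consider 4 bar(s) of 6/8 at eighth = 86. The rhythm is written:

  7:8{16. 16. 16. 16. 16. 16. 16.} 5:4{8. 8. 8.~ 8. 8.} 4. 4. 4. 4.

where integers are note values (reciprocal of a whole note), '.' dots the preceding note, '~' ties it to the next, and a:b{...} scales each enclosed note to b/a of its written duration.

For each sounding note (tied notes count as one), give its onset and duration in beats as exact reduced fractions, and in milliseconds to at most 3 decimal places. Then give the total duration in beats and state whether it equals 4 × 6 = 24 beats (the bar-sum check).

1) 0.0ms=0b +598.007ms=6/7b
2) 598.007ms=6/7b +598.007ms=6/7b
3) 1196.013ms=12/7b +598.007ms=6/7b
4) 1794.02ms=18/7b +598.007ms=6/7b
5) 2392.027ms=24/7b +598.007ms=6/7b
6) 2990.033ms=30/7b +598.007ms=6/7b
7) 3588.04ms=36/7b +598.007ms=6/7b
8) 4186.047ms=6b +837.209ms=6/5b
9) 5023.256ms=36/5b +837.209ms=6/5b
10) 5860.465ms=42/5b +1674.419ms=12/5b
11) 7534.884ms=54/5b +837.209ms=6/5b
12) 8372.093ms=12b +2093.023ms=3b
13) 10465.116ms=15b +2093.023ms=3b
14) 12558.14ms=18b +2093.023ms=3b
15) 14651.163ms=21b +2093.023ms=3b
Σ=24b of 24 (86bpm 6/8) — PASS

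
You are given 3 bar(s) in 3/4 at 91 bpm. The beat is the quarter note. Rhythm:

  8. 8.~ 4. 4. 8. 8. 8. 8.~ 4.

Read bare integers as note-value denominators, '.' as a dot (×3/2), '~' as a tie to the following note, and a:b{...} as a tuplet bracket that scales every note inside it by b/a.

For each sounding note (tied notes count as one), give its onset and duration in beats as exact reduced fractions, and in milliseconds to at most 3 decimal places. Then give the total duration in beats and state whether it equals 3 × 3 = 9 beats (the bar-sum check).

1) 0.0ms=0b +494.505ms=3/4b
2) 494.505ms=3/4b +1483.516ms=9/4b
3) 1978.022ms=3b +989.011ms=3/2b
4) 2967.033ms=9/2b +494.505ms=3/4b
5) 3461.538ms=21/4b +494.505ms=3/4b
6) 3956.044ms=6b +494.505ms=3/4b
7) 4450.549ms=27/4b +1483.516ms=9/4b
Σ=9b of 9 (91bpm 3/4) — PASS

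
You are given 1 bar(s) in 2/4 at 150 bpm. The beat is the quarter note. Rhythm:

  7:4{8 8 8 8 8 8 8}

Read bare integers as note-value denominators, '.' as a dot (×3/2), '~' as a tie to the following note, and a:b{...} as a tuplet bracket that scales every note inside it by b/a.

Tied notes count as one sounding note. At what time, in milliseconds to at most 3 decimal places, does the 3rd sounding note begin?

note 3 onset = 4/7b = 228.571ms

1. 0.0ms @ 0 + 114.286ms (2/7)
2. 114.286ms @ 2/7 + 114.286ms (2/7)
3. 228.571ms @ 4/7 + 114.286ms (2/7)
4. 342.857ms @ 6/7 + 114.286ms (2/7)
5. 457.143ms @ 8/7 + 114.286ms (2/7)
6. 571.429ms @ 10/7 + 114.286ms (2/7)
7. 685.714ms @ 12/7 + 114.286ms (2/7)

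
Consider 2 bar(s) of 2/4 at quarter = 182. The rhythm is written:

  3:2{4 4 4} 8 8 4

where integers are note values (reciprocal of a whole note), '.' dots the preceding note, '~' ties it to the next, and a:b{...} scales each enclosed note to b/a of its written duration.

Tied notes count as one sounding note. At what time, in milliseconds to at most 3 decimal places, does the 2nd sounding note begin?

note 2 onset = 2/3b = 219.78ms

1. 0.0ms @ 0 + 219.78ms (2/3)
2. 219.78ms @ 2/3 + 219.78ms (2/3)
3. 439.56ms @ 4/3 + 219.78ms (2/3)
4. 659.341ms @ 2 + 164.835ms (1/2)
5. 824.176ms @ 5/2 + 164.835ms (1/2)
6. 989.011ms @ 3 + 329.67ms (1)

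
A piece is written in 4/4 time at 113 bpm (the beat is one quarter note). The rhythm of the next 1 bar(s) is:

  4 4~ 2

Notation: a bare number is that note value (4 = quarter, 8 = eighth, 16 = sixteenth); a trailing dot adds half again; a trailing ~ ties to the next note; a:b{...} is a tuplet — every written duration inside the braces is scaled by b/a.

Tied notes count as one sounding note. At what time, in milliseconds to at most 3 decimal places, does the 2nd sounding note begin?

note 2 onset = 1b = 530.973ms

1. 0.0ms @ 0 + 530.973ms (1)
2. 530.973ms @ 1 + 1592.92ms (3)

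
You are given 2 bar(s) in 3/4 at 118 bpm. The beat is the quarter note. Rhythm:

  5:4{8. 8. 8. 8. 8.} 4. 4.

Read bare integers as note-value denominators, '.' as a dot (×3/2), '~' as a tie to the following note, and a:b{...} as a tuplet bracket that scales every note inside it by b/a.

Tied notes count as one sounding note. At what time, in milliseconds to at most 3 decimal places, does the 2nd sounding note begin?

note 2 onset = 3/5b = 305.085ms

1. 0.0ms @ 0 + 305.085ms (3/5)
2. 305.085ms @ 3/5 + 305.085ms (3/5)
3. 610.169ms @ 6/5 + 305.085ms (3/5)
4. 915.254ms @ 9/5 + 305.085ms (3/5)
5. 1220.339ms @ 12/5 + 305.085ms (3/5)
6. 1525.424ms @ 3 + 762.712ms (3/2)
7. 2288.136ms @ 9/2 + 762.712ms (3/2)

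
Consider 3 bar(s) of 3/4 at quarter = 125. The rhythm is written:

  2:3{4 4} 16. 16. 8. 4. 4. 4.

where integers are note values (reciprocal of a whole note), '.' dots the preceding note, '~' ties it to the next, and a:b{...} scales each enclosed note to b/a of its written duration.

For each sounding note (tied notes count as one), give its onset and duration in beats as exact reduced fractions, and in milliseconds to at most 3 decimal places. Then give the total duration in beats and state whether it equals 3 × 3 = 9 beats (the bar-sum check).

1) 0.0ms=0b +720.0ms=3/2b
2) 720.0ms=3/2b +720.0ms=3/2b
3) 1440.0ms=3b +180.0ms=3/8b
4) 1620.0ms=27/8b +180.0ms=3/8b
5) 1800.0ms=15/4b +360.0ms=3/4b
6) 2160.0ms=9/2b +720.0ms=3/2b
7) 2880.0ms=6b +720.0ms=3/2b
8) 3600.0ms=15/2b +720.0ms=3/2b
Σ=9b of 9 (125bpm 3/4) — PASS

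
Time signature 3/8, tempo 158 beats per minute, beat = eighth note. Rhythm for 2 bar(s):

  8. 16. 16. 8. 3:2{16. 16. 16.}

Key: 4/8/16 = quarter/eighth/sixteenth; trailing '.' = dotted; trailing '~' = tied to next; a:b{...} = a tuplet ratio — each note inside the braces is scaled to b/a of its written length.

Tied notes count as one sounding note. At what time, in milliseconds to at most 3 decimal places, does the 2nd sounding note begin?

note 2 onset = 3/2b = 569.62ms

1. 0.0ms @ 0 + 569.62ms (3/2)
2. 569.62ms @ 3/2 + 284.81ms (3/4)
3. 854.43ms @ 9/4 + 284.81ms (3/4)
4. 1139.241ms @ 3 + 569.62ms (3/2)
5. 1708.861ms @ 9/2 + 189.873ms (1/2)
6. 1898.734ms @ 5 + 189.873ms (1/2)
7. 2088.608ms @ 11/2 + 189.873ms (1/2)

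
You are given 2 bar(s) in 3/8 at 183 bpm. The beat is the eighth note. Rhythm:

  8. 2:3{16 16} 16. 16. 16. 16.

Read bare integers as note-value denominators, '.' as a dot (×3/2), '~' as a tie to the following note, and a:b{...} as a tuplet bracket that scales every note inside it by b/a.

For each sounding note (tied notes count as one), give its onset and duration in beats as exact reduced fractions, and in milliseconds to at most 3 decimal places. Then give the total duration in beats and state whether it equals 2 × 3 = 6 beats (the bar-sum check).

1) 0.0ms=0b +491.803ms=3/2b
2) 491.803ms=3/2b +245.902ms=3/4b
3) 737.705ms=9/4b +245.902ms=3/4b
4) 983.607ms=3b +245.902ms=3/4b
5) 1229.508ms=15/4b +245.902ms=3/4b
6) 1475.41ms=9/2b +245.902ms=3/4b
7) 1721.311ms=21/4b +245.902ms=3/4b
Σ=6b of 6 (183bpm 3/8) — PASS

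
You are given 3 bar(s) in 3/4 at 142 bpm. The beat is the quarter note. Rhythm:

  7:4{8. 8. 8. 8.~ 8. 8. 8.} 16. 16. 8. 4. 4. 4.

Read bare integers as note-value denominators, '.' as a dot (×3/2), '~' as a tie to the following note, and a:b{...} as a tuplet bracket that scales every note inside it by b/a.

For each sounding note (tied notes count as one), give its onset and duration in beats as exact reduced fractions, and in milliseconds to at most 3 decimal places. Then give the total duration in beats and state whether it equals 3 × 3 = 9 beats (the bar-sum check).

1) 0.0ms=0b +181.087ms=3/7b
2) 181.087ms=3/7b +181.087ms=3/7b
3) 362.173ms=6/7b +181.087ms=3/7b
4) 543.26ms=9/7b +362.173ms=6/7b
5) 905.433ms=15/7b +181.087ms=3/7b
6) 1086.519ms=18/7b +181.087ms=3/7b
7) 1267.606ms=3b +158.451ms=3/8b
8) 1426.056ms=27/8b +158.451ms=3/8b
9) 1584.507ms=15/4b +316.901ms=3/4b
10) 1901.408ms=9/2b +633.803ms=3/2b
11) 2535.211ms=6b +633.803ms=3/2b
12) 3169.014ms=15/2b +633.803ms=3/2b
Σ=9b of 9 (142bpm 3/4) — PASS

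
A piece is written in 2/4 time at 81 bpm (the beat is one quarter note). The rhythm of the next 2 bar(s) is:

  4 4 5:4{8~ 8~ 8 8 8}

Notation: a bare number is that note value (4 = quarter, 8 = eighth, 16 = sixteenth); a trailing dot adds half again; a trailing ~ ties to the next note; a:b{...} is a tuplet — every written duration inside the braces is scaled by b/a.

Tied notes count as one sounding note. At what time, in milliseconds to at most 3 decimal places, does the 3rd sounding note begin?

note 3 onset = 2b = 1481.481ms

1. 0.0ms @ 0 + 740.741ms (1)
2. 740.741ms @ 1 + 740.741ms (1)
3. 1481.481ms @ 2 + 888.889ms (6/5)
4. 2370.37ms @ 16/5 + 296.296ms (2/5)
5. 2666.667ms @ 18/5 + 296.296ms (2/5)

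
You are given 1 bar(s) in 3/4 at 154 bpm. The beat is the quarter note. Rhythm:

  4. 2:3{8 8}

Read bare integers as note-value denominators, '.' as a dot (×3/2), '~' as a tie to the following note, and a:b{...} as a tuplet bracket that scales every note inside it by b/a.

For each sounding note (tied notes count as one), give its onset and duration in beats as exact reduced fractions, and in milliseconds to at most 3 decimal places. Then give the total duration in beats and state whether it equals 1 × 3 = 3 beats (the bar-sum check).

1) 0.0ms=0b +584.416ms=3/2b
2) 584.416ms=3/2b +292.208ms=3/4b
3) 876.623ms=9/4b +292.208ms=3/4b
Σ=3b of 3 (154bpm 3/4) — PASS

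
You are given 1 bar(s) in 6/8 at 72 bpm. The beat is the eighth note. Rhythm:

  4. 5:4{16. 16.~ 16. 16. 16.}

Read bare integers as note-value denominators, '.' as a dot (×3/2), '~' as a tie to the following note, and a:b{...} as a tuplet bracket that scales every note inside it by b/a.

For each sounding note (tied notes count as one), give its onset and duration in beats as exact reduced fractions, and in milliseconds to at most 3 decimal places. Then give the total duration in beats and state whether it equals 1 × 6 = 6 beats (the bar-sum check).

1) 0.0ms=0b +2500.0ms=3b
2) 2500.0ms=3b +500.0ms=3/5b
3) 3000.0ms=18/5b +1000.0ms=6/5b
4) 4000.0ms=24/5b +500.0ms=3/5b
5) 4500.0ms=27/5b +500.0ms=3/5b
Σ=6b of 6 (72bpm 6/8) — PASS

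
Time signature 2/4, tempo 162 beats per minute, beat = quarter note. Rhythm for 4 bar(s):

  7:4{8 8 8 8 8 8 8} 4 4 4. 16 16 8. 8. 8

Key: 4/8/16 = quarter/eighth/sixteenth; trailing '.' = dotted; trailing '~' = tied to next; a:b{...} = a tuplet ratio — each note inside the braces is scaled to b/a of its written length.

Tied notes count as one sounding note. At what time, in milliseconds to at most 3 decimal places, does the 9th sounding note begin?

note 9 onset = 3b = 1111.111ms

1. 0.0ms @ 0 + 105.82ms (2/7)
2. 105.82ms @ 2/7 + 105.82ms (2/7)
3. 211.64ms @ 4/7 + 105.82ms (2/7)
4. 317.46ms @ 6/7 + 105.82ms (2/7)
5. 423.28ms @ 8/7 + 105.82ms (2/7)
6. 529.101ms @ 10/7 + 105.82ms (2/7)
7. 634.921ms @ 12/7 + 105.82ms (2/7)
8. 740.741ms @ 2 + 370.37ms (1)
9. 1111.111ms @ 3 + 370.37ms (1)
10. 1481.481ms @ 4 + 555.556ms (3/2)
11. 2037.037ms @ 11/2 + 92.593ms (1/4)
12. 2129.63ms @ 23/4 + 92.593ms (1/4)
13. 2222.222ms @ 6 + 277.778ms (3/4)
14. 2500.0ms @ 27/4 + 277.778ms (3/4)
15. 2777.778ms @ 15/2 + 185.185ms (1/2)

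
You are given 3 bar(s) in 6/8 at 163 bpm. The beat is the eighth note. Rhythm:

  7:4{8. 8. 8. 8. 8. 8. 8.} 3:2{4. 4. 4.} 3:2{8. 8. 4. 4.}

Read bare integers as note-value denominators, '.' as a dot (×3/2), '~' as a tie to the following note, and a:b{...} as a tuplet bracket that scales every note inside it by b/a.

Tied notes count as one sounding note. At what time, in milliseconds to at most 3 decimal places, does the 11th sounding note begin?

1. 0.0ms @ 0 + 315.513ms (6/7)
2. 315.513ms @ 6/7 + 315.513ms (6/7)
3. 631.025ms @ 12/7 + 315.513ms (6/7)
4. 946.538ms @ 18/7 + 315.513ms (6/7)
5. 1262.051ms @ 24/7 + 315.513ms (6/7)
6. 1577.564ms @ 30/7 + 315.513ms (6/7)
7. 1893.076ms @ 36/7 + 315.513ms (6/7)
8. 2208.589ms @ 6 + 736.196ms (2)
9. 2944.785ms @ 8 + 736.196ms (2)
10. 3680.982ms @ 10 + 736.196ms (2)
11. 4417.178ms @ 12 + 368.098ms (1)
12. 4785.276ms @ 13 + 368.098ms (1)
13. 5153.374ms @ 14 + 736.196ms (2)
14. 5889.571ms @ 16 + 736.196ms (2)

note 11 onset = 12b = 4417.178ms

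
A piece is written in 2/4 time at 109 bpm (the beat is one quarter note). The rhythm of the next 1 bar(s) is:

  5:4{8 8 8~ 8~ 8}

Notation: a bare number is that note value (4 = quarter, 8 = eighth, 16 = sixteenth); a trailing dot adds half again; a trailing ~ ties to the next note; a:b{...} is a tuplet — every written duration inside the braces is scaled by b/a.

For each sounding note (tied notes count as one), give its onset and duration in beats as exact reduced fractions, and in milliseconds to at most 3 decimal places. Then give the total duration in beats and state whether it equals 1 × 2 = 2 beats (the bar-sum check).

1) 0.0ms=0b +220.183ms=2/5b
2) 220.183ms=2/5b +220.183ms=2/5b
3) 440.367ms=4/5b +660.55ms=6/5b
Σ=2b of 2 (109bpm 2/4) — PASS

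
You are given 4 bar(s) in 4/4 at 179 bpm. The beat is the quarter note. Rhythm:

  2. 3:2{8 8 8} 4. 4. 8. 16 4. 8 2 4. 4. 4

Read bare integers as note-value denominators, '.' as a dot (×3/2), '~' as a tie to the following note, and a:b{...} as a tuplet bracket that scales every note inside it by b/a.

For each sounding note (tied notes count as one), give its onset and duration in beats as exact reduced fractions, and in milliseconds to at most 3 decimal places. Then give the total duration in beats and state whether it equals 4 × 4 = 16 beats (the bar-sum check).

1) 0.0ms=0b +1005.587ms=3b
2) 1005.587ms=3b +111.732ms=1/3b
3) 1117.318ms=10/3b +111.732ms=1/3b
4) 1229.05ms=11/3b +111.732ms=1/3b
5) 1340.782ms=4b +502.793ms=3/2b
6) 1843.575ms=11/2b +502.793ms=3/2b
7) 2346.369ms=7b +251.397ms=3/4b
8) 2597.765ms=31/4b +83.799ms=1/4b
9) 2681.564ms=8b +502.793ms=3/2b
10) 3184.358ms=19/2b +167.598ms=1/2b
11) 3351.955ms=10b +670.391ms=2b
12) 4022.346ms=12b +502.793ms=3/2b
13) 4525.14ms=27/2b +502.793ms=3/2b
14) 5027.933ms=15b +335.196ms=1b
Σ=16b of 16 (179bpm 4/4) — PASS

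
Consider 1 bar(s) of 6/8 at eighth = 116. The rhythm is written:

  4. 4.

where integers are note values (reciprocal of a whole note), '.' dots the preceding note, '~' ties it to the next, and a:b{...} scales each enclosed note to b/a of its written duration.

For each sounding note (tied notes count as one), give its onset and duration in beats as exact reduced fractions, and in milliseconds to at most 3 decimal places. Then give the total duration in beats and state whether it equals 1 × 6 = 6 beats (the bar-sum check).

1) 0.0ms=0b +1551.724ms=3b
2) 1551.724ms=3b +1551.724ms=3b
Σ=6b of 6 (116bpm 6/8) — PASS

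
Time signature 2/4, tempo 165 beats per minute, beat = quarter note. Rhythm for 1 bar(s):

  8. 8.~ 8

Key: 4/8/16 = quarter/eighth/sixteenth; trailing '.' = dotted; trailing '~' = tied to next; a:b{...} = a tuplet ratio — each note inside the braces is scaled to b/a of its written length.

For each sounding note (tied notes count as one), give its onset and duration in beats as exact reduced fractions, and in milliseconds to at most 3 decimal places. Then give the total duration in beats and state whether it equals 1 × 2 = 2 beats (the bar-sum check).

1) 0.0ms=0b +272.727ms=3/4b
2) 272.727ms=3/4b +454.545ms=5/4b
Σ=2b of 2 (165bpm 2/4) — PASS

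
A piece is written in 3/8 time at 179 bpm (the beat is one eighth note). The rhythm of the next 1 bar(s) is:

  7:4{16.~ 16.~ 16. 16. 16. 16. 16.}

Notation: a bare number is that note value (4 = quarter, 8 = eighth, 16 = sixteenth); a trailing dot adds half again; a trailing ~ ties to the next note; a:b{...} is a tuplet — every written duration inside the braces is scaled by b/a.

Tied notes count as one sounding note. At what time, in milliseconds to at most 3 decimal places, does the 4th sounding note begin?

1. 0.0ms @ 0 + 430.966ms (9/7)
2. 430.966ms @ 9/7 + 143.655ms (3/7)
3. 574.621ms @ 12/7 + 143.655ms (3/7)
4. 718.276ms @ 15/7 + 143.655ms (3/7)
5. 861.931ms @ 18/7 + 143.655ms (3/7)

note 4 onset = 15/7b = 718.276ms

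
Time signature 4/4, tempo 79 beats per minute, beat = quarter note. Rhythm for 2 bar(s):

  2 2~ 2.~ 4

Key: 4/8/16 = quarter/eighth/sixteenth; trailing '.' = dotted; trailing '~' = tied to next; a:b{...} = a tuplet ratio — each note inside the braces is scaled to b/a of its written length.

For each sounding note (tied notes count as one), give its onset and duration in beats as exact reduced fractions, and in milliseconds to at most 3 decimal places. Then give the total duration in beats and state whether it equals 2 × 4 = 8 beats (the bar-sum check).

1) 0.0ms=0b +1518.987ms=2b
2) 1518.987ms=2b +4556.962ms=6b
Σ=8b of 8 (79bpm 4/4) — PASS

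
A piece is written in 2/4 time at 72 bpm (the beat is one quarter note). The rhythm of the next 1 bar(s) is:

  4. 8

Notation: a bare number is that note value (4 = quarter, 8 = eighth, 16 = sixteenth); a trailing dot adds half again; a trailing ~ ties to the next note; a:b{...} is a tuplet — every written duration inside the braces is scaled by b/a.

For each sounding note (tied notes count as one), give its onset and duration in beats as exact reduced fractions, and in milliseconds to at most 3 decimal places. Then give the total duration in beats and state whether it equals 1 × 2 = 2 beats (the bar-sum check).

1) 0.0ms=0b +1250.0ms=3/2b
2) 1250.0ms=3/2b +416.667ms=1/2b
Σ=2b of 2 (72bpm 2/4) — PASS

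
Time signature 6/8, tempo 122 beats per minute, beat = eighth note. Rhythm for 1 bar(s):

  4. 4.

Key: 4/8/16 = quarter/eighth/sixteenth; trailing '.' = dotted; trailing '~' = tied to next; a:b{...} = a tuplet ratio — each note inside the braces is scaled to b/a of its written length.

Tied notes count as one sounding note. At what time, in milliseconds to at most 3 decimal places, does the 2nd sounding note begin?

1. 0.0ms @ 0 + 1475.41ms (3)
2. 1475.41ms @ 3 + 1475.41ms (3)

note 2 onset = 3b = 1475.41ms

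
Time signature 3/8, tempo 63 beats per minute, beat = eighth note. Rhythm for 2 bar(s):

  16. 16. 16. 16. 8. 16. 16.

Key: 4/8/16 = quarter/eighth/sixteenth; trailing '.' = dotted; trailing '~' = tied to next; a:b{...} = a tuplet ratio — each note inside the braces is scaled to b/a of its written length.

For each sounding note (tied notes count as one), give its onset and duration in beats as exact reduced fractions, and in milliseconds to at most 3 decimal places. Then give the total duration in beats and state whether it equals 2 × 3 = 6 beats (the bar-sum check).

1) 0.0ms=0b +714.286ms=3/4b
2) 714.286ms=3/4b +714.286ms=3/4b
3) 1428.571ms=3/2b +714.286ms=3/4b
4) 2142.857ms=9/4b +714.286ms=3/4b
5) 2857.143ms=3b +1428.571ms=3/2b
6) 4285.714ms=9/2b +714.286ms=3/4b
7) 5000.0ms=21/4b +714.286ms=3/4b
Σ=6b of 6 (63bpm 3/8) — PASS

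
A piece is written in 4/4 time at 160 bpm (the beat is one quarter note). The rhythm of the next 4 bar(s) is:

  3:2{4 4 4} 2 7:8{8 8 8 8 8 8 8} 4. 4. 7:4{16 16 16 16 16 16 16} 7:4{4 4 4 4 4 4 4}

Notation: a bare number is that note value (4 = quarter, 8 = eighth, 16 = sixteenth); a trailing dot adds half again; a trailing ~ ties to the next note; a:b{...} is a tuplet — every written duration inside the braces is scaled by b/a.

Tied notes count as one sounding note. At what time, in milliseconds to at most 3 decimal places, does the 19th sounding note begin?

1. 0.0ms @ 0 + 250.0ms (2/3)
2. 250.0ms @ 2/3 + 250.0ms (2/3)
3. 500.0ms @ 4/3 + 250.0ms (2/3)
4. 750.0ms @ 2 + 750.0ms (2)
5. 1500.0ms @ 4 + 214.286ms (4/7)
6. 1714.286ms @ 32/7 + 214.286ms (4/7)
7. 1928.571ms @ 36/7 + 214.286ms (4/7)
8. 2142.857ms @ 40/7 + 214.286ms (4/7)
9. 2357.143ms @ 44/7 + 214.286ms (4/7)
10. 2571.429ms @ 48/7 + 214.286ms (4/7)
11. 2785.714ms @ 52/7 + 214.286ms (4/7)
12. 3000.0ms @ 8 + 562.5ms (3/2)
13. 3562.5ms @ 19/2 + 562.5ms (3/2)
14. 4125.0ms @ 11 + 53.571ms (1/7)
15. 4178.571ms @ 78/7 + 53.571ms (1/7)
16. 4232.143ms @ 79/7 + 53.571ms (1/7)
17. 4285.714ms @ 80/7 + 53.571ms (1/7)
18. 4339.286ms @ 81/7 + 53.571ms (1/7)
19. 4392.857ms @ 82/7 + 53.571ms (1/7)
20. 4446.429ms @ 83/7 + 53.571ms (1/7)
21. 4500.0ms @ 12 + 214.286ms (4/7)
22. 4714.286ms @ 88/7 + 214.286ms (4/7)
23. 4928.571ms @ 92/7 + 214.286ms (4/7)
24. 5142.857ms @ 96/7 + 214.286ms (4/7)
25. 5357.143ms @ 100/7 + 214.286ms (4/7)
26. 5571.429ms @ 104/7 + 214.286ms (4/7)
27. 5785.714ms @ 108/7 + 214.286ms (4/7)

note 19 onset = 82/7b = 4392.857ms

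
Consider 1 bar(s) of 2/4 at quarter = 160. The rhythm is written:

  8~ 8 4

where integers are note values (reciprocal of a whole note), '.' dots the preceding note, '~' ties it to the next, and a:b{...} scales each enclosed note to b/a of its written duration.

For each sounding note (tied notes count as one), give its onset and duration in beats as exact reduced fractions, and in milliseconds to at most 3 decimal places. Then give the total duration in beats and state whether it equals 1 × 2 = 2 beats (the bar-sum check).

1) 0.0ms=0b +375.0ms=1b
2) 375.0ms=1b +375.0ms=1b
Σ=2b of 2 (160bpm 2/4) — PASS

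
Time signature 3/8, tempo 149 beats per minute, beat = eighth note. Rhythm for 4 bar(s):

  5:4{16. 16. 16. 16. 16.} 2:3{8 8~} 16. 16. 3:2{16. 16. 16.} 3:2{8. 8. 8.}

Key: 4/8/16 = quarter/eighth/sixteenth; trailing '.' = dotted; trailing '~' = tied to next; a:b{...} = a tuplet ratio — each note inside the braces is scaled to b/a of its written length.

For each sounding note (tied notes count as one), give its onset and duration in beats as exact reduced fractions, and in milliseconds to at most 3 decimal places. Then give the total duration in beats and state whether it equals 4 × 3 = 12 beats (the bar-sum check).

1) 0.0ms=0b +241.611ms=3/5b
2) 241.611ms=3/5b +241.611ms=3/5b
3) 483.221ms=6/5b +241.611ms=3/5b
4) 724.832ms=9/5b +241.611ms=3/5b
5) 966.443ms=12/5b +241.611ms=3/5b
6) 1208.054ms=3b +604.027ms=3/2b
7) 1812.081ms=9/2b +906.04ms=9/4b
8) 2718.121ms=27/4b +302.013ms=3/4b
9) 3020.134ms=15/2b +201.342ms=1/2b
10) 3221.477ms=8b +201.342ms=1/2b
11) 3422.819ms=17/2b +201.342ms=1/2b
12) 3624.161ms=9b +402.685ms=1b
13) 4026.846ms=10b +402.685ms=1b
14) 4429.53ms=11b +402.685ms=1b
Σ=12b of 12 (149bpm 3/8) — PASS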